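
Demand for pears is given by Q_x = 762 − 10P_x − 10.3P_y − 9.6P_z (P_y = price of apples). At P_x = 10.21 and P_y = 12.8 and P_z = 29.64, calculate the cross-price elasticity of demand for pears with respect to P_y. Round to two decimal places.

-0.54

At P_x = 10.21 and P_y = 12.8 and P_z = 29.64: Q_x = 243.516.
∂Q_x/∂P_y = -10.3.
ε = (∂Q_x/∂P_y)(P_y/Q_x) = -10.3 × (12.8/243.516) ≈ -0.54.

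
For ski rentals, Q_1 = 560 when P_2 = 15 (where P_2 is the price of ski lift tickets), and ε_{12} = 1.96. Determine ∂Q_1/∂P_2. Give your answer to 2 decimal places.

73.17

ε = (∂Q_1/∂P_2)·(P_2/Q_1) ⇒ ∂Q_1/∂P_2 = ε·Q_1/P_2 = 1.96 × 560/15 ≈ 73.17.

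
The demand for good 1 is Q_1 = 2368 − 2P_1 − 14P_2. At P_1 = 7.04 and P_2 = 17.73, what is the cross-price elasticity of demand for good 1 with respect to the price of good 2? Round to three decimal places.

At P_1 = 7.04 and P_2 = 17.73: Q_1 = 2105.7.
∂Q_1/∂P_2 = -14.
ε = (∂Q_1/∂P_2)(P_2/Q_1) = -14 × (17.73/2105.7) ≈ -0.118.
Since ε < 0, good 1 and good 2 are complements.

-0.118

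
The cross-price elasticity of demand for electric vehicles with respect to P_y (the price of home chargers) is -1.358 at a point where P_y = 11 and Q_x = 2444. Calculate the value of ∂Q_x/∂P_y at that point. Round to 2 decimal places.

-301.72

ε = (∂Q_x/∂P_y)·(P_y/Q_x) ⇒ ∂Q_x/∂P_y = ε·Q_x/P_y = -1.358 × 2444/11 ≈ -301.72.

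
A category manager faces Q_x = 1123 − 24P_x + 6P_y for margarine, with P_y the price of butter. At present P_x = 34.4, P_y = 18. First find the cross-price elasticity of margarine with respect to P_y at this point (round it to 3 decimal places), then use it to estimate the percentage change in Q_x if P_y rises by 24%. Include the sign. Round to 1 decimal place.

6.4%

At P_x = 34.4, P_y = 18: Q_x = 405.4.
∂Q_x/∂P_y = 6.
ε = (∂Q_x/∂P_y)(P_y/Q_x) = 6.0000 × 18/405.4 ≈ 0.266.
%ΔQ_x ≈ ε × %ΔP_y = 0.266 × (24%) = 6.4%.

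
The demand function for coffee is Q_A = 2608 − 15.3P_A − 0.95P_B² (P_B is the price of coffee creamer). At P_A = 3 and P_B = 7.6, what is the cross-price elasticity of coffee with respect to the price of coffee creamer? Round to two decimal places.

-0.04

At P_A = 3 and P_B = 7.6: Q_A = 2507.228.
∂Q_A/∂P_B = -1.9P_B = -1.9(7.6) = -14.4400.
ε = (∂Q_A/∂P_B)(P_B/Q_A) = -14.4400 × (7.6/2507.228) ≈ -0.04.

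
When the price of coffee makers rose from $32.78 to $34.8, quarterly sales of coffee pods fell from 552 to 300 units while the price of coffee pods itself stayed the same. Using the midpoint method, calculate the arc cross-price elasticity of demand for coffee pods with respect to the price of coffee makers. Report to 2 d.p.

ΔQ_A = 300 − 552 = -252; ΔP_B = 34.8 − 32.78 = 2.02.
Midpoints: Q̄_A = 426.0, P̄_B = 33.79.
ε = (ΔQ_A/Q̄_A)/(ΔP_B/P̄_B) = (-252/426.0)/(2.02/33.79) ≈ -9.90.

-9.90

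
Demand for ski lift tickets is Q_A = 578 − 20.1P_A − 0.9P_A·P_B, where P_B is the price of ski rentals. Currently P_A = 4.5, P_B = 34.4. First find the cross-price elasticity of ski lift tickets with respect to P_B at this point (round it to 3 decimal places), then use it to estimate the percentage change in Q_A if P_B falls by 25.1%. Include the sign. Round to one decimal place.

At P_A = 4.5, P_B = 34.4: Q_A = 348.23.
∂Q_A/∂P_B = -0.9P_A = -4.0500.
ε = (∂Q_A/∂P_B)(P_B/Q_A) = -4.0500 × 34.4/348.23 ≈ -0.400.
%ΔQ_A ≈ ε × %ΔP_B = -0.400 × (-25.1%) = 10.0%.

10.0%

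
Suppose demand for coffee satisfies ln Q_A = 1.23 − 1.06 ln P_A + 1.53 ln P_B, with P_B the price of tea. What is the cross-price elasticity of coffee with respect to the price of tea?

In a log-linear (constant-elasticity) demand function, the coefficient on ln P_B is the cross-price elasticity.
ε = 1.53. Positive, so coffee and tea are substitutes.

1.53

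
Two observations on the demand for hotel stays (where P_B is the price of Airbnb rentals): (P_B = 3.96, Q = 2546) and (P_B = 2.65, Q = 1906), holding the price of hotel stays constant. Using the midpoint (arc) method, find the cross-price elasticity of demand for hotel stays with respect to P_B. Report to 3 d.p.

0.725

ΔQ_A = 1906 − 2546 = -640; ΔP_B = 2.65 − 3.96 = -1.31.
Midpoints: Q̄_A = 2226.0, P̄_B = 3.30.
ε = (ΔQ_A/Q̄_A)/(ΔP_B/P̄_B) = (-640/2226.0)/(-1.31/3.30) ≈ 0.725.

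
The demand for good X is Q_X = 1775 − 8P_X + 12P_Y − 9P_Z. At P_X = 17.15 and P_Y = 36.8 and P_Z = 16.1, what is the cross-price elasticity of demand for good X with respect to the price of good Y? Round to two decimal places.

0.23

At P_X = 17.15 and P_Y = 36.8 and P_Z = 16.1: Q_X = 1934.5.
∂Q_X/∂P_Y = 12.
ε = (∂Q_X/∂P_Y)(P_Y/Q_X) = 12 × (36.8/1934.5) ≈ 0.23.
Since ε > 0, good X and good Y are substitutes.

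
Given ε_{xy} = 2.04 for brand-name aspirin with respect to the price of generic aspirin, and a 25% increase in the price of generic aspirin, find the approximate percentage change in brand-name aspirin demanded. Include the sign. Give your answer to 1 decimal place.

%ΔQ ≈ ε × %ΔP of generic aspirin = 2.04 × (25%) = 51.0%.

51.0%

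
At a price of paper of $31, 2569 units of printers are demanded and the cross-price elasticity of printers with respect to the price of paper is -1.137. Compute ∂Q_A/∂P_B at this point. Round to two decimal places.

ε = (∂Q_A/∂P_B)·(P_B/Q_A) ⇒ ∂Q_A/∂P_B = ε·Q_A/P_B = -1.137 × 2569/31 ≈ -94.22.

-94.22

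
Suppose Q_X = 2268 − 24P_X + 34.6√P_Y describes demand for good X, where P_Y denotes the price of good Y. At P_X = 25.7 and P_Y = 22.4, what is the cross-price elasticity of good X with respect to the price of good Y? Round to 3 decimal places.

0.045

At P_X = 25.7 and P_Y = 22.4: Q_X = 1814.957.
∂Q_X/∂P_Y = 34.6/(2√P_Y) = 34.6/(2√22.4) = 3.6553.
ε = (∂Q_X/∂P_Y)(P_Y/Q_X) = 3.6553 × (22.4/1814.957) ≈ 0.045.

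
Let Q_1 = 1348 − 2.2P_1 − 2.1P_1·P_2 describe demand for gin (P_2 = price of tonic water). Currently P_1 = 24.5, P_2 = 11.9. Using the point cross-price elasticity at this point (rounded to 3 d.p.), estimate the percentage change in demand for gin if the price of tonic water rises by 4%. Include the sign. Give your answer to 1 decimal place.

-3.6%

At P_1 = 24.5, P_2 = 11.9: Q_1 = 681.845.
∂Q_1/∂P_2 = -2.1P_1 = -51.4500.
ε = (∂Q_1/∂P_2)(P_2/Q_1) = -51.4500 × 11.9/681.845 ≈ -0.898.
%ΔQ_1 ≈ ε × %ΔP_2 = -0.898 × (4%) = -3.6%.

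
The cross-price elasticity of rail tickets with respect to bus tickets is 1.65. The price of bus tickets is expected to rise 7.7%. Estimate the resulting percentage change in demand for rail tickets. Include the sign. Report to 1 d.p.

%ΔQ ≈ ε × %ΔP of bus tickets = 1.65 × (7.7%) = 12.7%.

12.7%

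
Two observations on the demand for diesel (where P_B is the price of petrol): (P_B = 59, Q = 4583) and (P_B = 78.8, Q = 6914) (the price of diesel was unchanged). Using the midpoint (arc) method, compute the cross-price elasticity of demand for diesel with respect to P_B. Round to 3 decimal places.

ΔQ_A = 6914 − 4583 = 2331; ΔP_B = 78.8 − 59 = 19.8.
Midpoints: Q̄_A = 5748.5, P̄_B = 68.90.
ε = (ΔQ_A/Q̄_A)/(ΔP_B/P̄_B) = (2331/5748.5)/(19.8/68.90) ≈ 1.411.

1.411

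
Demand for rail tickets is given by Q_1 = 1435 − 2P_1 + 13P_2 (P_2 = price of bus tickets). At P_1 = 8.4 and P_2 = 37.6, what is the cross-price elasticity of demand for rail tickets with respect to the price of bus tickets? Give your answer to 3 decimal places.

0.256

At P_1 = 8.4 and P_2 = 37.6: Q_1 = 1907.
∂Q_1/∂P_2 = 13.
ε = (∂Q_1/∂P_2)(P_2/Q_1) = 13 × (37.6/1907) ≈ 0.256.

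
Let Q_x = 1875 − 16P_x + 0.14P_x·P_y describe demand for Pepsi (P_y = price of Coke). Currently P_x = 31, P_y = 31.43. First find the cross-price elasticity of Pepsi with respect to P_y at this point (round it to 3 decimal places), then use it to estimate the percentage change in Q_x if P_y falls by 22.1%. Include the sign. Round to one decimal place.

At P_x = 31, P_y = 31.43: Q_x = 1515.406.
∂Q_x/∂P_y = 0.14P_x = 4.3400.
ε = (∂Q_x/∂P_y)(P_y/Q_x) = 4.3400 × 31.43/1515.406 ≈ 0.090.
%ΔQ_x ≈ ε × %ΔP_y = 0.090 × (-22.1%) = -2.0%.

-2.0%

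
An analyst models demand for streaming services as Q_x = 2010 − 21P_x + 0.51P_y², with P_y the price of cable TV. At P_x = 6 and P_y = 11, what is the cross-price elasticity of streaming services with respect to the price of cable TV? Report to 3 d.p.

0.063

At P_x = 6 and P_y = 11: Q_x = 1945.71.
∂Q_x/∂P_y = 1.02P_y = 1.02(11) = 11.2200.
ε = (∂Q_x/∂P_y)(P_y/Q_x) = 11.2200 × (11/1945.71) ≈ 0.063.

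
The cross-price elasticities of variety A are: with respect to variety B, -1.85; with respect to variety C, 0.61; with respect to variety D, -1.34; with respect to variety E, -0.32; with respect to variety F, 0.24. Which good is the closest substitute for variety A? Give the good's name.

variety C

Substitutes have ε > 0. Among the positive values, 0.61 (variety C) is largest.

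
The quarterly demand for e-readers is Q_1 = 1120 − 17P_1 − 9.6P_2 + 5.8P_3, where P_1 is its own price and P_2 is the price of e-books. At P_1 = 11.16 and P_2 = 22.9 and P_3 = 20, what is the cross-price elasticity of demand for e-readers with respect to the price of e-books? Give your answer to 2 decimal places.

At P_1 = 11.16 and P_2 = 22.9 and P_3 = 20: Q_1 = 826.44.
∂Q_1/∂P_2 = -9.6.
ε = (∂Q_1/∂P_2)(P_2/Q_1) = -9.6 × (22.9/826.44) ≈ -0.27.
Since ε < 0, e-readers and e-books are complements.

-0.27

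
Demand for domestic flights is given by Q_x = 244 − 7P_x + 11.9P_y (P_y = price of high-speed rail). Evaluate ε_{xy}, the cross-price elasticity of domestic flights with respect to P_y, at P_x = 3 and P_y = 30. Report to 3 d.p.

0.616

At P_x = 3 and P_y = 30: Q_x = 580.
∂Q_x/∂P_y = 11.9.
ε = (∂Q_x/∂P_y)(P_y/Q_x) = 11.9 × (30/580) ≈ 0.616.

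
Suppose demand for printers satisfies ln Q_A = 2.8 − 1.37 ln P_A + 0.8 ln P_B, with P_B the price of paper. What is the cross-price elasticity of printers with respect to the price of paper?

0.80

In a log-linear (constant-elasticity) demand function, the coefficient on ln P_B is the cross-price elasticity.
ε = 0.80. Positive, so printers and paper are substitutes.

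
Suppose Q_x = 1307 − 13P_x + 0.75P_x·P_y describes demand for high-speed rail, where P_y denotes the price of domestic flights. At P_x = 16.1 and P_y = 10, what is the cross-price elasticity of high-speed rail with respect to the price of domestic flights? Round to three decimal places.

0.099

At P_x = 16.1 and P_y = 10: Q_x = 1218.45.
∂Q_x/∂P_y = 0.75P_x = 0.75(16.1) = 12.0750.
ε = (∂Q_x/∂P_y)(P_y/Q_x) = 12.0750 × (10/1218.45) ≈ 0.099.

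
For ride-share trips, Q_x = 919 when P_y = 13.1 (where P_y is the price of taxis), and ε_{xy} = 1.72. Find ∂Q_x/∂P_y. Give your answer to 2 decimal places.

120.66

ε = (∂Q_x/∂P_y)·(P_y/Q_x) ⇒ ∂Q_x/∂P_y = ε·Q_x/P_y = 1.72 × 919/13.1 ≈ 120.66.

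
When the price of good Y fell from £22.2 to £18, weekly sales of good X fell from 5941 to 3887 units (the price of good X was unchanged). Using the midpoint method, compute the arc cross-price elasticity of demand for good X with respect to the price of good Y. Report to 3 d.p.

2.000

ΔQ_X = 3887 − 5941 = -2054; ΔP_Y = 18 − 22.2 = -4.2.
Midpoints: Q̄_X = 4914.0, P̄_Y = 20.10.
ε = (ΔQ_X/Q̄_X)/(ΔP_Y/P̄_Y) = (-2054/4914.0)/(-4.2/20.10) ≈ 2.000.
ε > 0: good X and good Y are substitutes.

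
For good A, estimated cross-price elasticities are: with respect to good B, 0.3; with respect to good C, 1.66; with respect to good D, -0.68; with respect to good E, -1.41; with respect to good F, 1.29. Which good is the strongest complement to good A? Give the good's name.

Complements have ε < 0. The most negative value is -1.41 (good E).

good E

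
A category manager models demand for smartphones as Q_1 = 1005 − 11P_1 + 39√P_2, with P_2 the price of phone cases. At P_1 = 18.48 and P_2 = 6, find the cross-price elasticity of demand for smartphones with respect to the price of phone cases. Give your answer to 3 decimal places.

0.053

At P_1 = 18.48 and P_2 = 6: Q_1 = 897.250.
∂Q_1/∂P_2 = 39/(2√P_2) = 39/(2√6) = 7.9608.
ε = (∂Q_1/∂P_2)(P_2/Q_1) = 7.9608 × (6/897.250) ≈ 0.053.
ε > 0: substitutes.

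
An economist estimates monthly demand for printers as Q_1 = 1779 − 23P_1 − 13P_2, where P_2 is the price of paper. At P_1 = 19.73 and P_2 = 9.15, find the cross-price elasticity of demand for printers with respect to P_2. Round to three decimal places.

At P_1 = 19.73 and P_2 = 9.15: Q_1 = 1206.26.
∂Q_1/∂P_2 = -13.
ε = (∂Q_1/∂P_2)(P_2/Q_1) = -13 × (9.15/1206.26) ≈ -0.099.
Since ε < 0, printers and paper are complements.

-0.099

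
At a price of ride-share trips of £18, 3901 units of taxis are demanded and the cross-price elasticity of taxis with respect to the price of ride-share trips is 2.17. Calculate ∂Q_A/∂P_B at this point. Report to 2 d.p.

470.29

ε = (∂Q_A/∂P_B)·(P_B/Q_A) ⇒ ∂Q_A/∂P_B = ε·Q_A/P_B = 2.17 × 3901/18 ≈ 470.29.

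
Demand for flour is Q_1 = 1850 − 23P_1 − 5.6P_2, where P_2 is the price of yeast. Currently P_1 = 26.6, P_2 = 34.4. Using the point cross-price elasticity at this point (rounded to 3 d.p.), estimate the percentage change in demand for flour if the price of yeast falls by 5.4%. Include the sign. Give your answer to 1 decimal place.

At P_1 = 26.6, P_2 = 34.4: Q_1 = 1045.56.
∂Q_1/∂P_2 = -5.6.
ε = (∂Q_1/∂P_2)(P_2/Q_1) = -5.6000 × 34.4/1045.56 ≈ -0.184.
%ΔQ_1 ≈ ε × %ΔP_2 = -0.184 × (-5.4%) = 1.0%.

1.0%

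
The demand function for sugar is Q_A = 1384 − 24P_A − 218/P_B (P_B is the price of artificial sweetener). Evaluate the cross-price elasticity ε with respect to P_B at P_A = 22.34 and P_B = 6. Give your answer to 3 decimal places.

0.045

At P_A = 22.34 and P_B = 6: Q_A = 811.507.
∂Q_A/∂P_B = 218/P_B² = 6.0556.
ε = (∂Q_A/∂P_B)(P_B/Q_A) = 6.0556 × (6/811.507) ≈ 0.045.
ε > 0: substitutes.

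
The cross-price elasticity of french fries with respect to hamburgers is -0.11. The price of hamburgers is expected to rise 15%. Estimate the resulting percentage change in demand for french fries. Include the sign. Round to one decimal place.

%ΔQ ≈ ε × %ΔP of hamburgers = -0.11 × (15%) = -1.7%.

-1.7%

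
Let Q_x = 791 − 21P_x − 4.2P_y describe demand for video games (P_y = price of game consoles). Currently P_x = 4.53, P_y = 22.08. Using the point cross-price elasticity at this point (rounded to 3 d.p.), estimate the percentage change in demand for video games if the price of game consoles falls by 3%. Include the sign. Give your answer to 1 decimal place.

At P_x = 4.53, P_y = 22.08: Q_x = 603.134.
∂Q_x/∂P_y = -4.2.
ε = (∂Q_x/∂P_y)(P_y/Q_x) = -4.2000 × 22.08/603.134 ≈ -0.154.
%ΔQ_x ≈ ε × %ΔP_y = -0.154 × (-3%) = 0.5%.

0.5%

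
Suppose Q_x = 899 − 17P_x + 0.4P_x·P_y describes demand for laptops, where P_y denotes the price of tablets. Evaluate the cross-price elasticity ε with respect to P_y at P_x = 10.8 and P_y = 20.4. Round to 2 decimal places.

0.11

At P_x = 10.8 and P_y = 20.4: Q_x = 803.528.
∂Q_x/∂P_y = 0.4P_x = 0.4(10.8) = 4.3200.
ε = (∂Q_x/∂P_y)(P_y/Q_x) = 4.3200 × (20.4/803.528) ≈ 0.11.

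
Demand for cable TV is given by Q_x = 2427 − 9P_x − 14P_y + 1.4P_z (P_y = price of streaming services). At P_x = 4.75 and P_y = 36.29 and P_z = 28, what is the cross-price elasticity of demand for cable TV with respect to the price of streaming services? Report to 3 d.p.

-0.265

At P_x = 4.75 and P_y = 36.29 and P_z = 28: Q_x = 1915.39.
∂Q_x/∂P_y = -14.
ε = (∂Q_x/∂P_y)(P_y/Q_x) = -14 × (36.29/1915.39) ≈ -0.265.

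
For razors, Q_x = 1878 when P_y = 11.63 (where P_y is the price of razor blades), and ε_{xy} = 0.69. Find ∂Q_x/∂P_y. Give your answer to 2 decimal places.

111.42

ε = (∂Q_x/∂P_y)·(P_y/Q_x) ⇒ ∂Q_x/∂P_y = ε·Q_x/P_y = 0.69 × 1878/11.63 ≈ 111.42.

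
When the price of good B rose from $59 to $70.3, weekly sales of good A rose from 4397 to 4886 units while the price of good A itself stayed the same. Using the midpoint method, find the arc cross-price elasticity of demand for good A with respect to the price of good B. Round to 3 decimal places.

0.603

ΔQ_A = 4886 − 4397 = 489; ΔP_B = 70.3 − 59 = 11.3.
Midpoints: Q̄_A = 4641.5, P̄_B = 64.65.
ε = (ΔQ_A/Q̄_A)/(ΔP_B/P̄_B) = (489/4641.5)/(11.3/64.65) ≈ 0.603.
ε > 0: good A and good B are substitutes.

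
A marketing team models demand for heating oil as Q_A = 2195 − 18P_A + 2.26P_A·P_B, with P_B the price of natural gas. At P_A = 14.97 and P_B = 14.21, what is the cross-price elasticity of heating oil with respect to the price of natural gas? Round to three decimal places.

0.200

At P_A = 14.97 and P_B = 14.21: Q_A = 2406.296.
∂Q_A/∂P_B = 2.26P_A = 2.26(14.97) = 33.8322.
ε = (∂Q_A/∂P_B)(P_B/Q_A) = 33.8322 × (14.21/2406.296) ≈ 0.200.
ε > 0: substitutes.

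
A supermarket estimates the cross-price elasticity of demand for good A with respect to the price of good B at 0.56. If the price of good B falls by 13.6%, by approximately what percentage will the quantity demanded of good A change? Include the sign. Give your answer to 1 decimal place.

%ΔQ ≈ ε × %ΔP of good B = 0.56 × (-13.6%) = -7.6%.

-7.6%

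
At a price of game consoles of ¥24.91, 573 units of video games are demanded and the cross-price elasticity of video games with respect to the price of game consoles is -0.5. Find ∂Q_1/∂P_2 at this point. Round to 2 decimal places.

ε = (∂Q_1/∂P_2)·(P_2/Q_1) ⇒ ∂Q_1/∂P_2 = ε·Q_1/P_2 = -0.5 × 573/24.91 ≈ -11.50.

-11.50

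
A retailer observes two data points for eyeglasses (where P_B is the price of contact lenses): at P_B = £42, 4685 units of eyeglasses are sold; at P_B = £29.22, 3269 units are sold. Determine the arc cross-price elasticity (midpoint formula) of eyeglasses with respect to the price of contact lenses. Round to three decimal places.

0.992

ΔQ_A = 3269 − 4685 = -1416; ΔP_B = 29.22 − 42 = -12.78.
Midpoints: Q̄_A = 3977.0, P̄_B = 35.61.
ε = (ΔQ_A/Q̄_A)/(ΔP_B/P̄_B) = (-1416/3977.0)/(-12.78/35.61) ≈ 0.992.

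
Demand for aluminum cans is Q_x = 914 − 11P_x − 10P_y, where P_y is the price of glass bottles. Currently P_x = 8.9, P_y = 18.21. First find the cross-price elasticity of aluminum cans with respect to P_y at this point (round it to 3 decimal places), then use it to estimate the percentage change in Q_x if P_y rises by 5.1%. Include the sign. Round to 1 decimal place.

At P_x = 8.9, P_y = 18.21: Q_x = 634.
∂Q_x/∂P_y = -10.
ε = (∂Q_x/∂P_y)(P_y/Q_x) = -10.0000 × 18.21/634 ≈ -0.287.
%ΔQ_x ≈ ε × %ΔP_y = -0.287 × (5.1%) = -1.5%.

-1.5%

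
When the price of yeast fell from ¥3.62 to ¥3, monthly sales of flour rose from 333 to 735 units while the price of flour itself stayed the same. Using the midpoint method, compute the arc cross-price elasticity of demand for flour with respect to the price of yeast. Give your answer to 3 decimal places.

ΔQ_A = 735 − 333 = 402; ΔP_B = 3 − 3.62 = -0.62.
Midpoints: Q̄_A = 534.0, P̄_B = 3.31.
ε = (ΔQ_A/Q̄_A)/(ΔP_B/P̄_B) = (402/534.0)/(-0.62/3.31) ≈ -4.019.

-4.019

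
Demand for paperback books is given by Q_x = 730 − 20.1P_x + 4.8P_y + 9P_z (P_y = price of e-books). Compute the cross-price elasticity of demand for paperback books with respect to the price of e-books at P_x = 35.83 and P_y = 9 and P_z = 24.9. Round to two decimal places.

At P_x = 35.83 and P_y = 9 and P_z = 24.9: Q_x = 277.117.
∂Q_x/∂P_y = 4.8.
ε = (∂Q_x/∂P_y)(P_y/Q_x) = 4.8 × (9/277.117) ≈ 0.16.
Since ε > 0, paperback books and e-books are substitutes.

0.16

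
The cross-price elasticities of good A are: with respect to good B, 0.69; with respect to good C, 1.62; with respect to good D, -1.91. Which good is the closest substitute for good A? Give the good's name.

Substitutes have ε > 0. Among the positive values, 1.62 (good C) is largest.

good C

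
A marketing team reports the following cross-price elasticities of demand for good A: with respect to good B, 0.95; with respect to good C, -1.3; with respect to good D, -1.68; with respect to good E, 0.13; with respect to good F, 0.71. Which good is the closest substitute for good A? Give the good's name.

Substitutes have ε > 0. Among the positive values, 0.95 (good B) is largest.

good B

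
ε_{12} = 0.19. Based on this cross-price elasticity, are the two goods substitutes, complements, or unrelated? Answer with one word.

substitutes

ε = 0.19 > 0, so a higher price of good 2 raises demand for good 1: substitutes.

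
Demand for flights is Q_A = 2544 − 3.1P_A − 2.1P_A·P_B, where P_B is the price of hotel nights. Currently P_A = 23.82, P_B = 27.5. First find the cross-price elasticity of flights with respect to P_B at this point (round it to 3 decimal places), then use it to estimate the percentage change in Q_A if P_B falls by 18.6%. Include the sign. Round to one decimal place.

23.4%

At P_A = 23.82, P_B = 27.5: Q_A = 1094.553.
∂Q_A/∂P_B = -2.1P_A = -50.0220.
ε = (∂Q_A/∂P_B)(P_B/Q_A) = -50.0220 × 27.5/1094.553 ≈ -1.257.
%ΔQ_A ≈ ε × %ΔP_B = -1.257 × (-18.6%) = 23.4%.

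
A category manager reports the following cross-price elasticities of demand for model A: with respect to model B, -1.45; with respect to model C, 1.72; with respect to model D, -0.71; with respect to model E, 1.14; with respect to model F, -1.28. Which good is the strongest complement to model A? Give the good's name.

model B

Complements have ε < 0. The most negative value is -1.45 (model B).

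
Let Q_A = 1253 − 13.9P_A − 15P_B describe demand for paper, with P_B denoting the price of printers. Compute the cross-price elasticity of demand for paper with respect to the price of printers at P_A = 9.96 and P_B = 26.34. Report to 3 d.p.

-0.549

At P_A = 9.96 and P_B = 26.34: Q_A = 719.456.
∂Q_A/∂P_B = -15.
ε = (∂Q_A/∂P_B)(P_B/Q_A) = -15 × (26.34/719.456) ≈ -0.549.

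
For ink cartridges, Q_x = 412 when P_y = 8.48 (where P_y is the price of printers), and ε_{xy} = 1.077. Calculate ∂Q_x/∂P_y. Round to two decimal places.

52.33

ε = (∂Q_x/∂P_y)·(P_y/Q_x) ⇒ ∂Q_x/∂P_y = ε·Q_x/P_y = 1.077 × 412/8.48 ≈ 52.33.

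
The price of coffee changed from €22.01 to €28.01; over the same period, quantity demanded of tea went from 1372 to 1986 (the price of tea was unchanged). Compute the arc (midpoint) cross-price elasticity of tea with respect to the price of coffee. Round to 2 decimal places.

ΔQ_A = 1986 − 1372 = 614; ΔP_B = 28.01 − 22.01 = 6.
Midpoints: Q̄_A = 1679.0, P̄_B = 25.01.
ε = (ΔQ_A/Q̄_A)/(ΔP_B/P̄_B) = (614/1679.0)/(6/25.01) ≈ 1.52.
ε > 0: tea and coffee are substitutes.

1.52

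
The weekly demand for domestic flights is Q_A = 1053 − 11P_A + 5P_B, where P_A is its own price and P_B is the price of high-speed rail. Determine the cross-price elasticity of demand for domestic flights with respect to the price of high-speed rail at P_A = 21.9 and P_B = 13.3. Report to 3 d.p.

0.076

At P_A = 21.9 and P_B = 13.3: Q_A = 878.6.
∂Q_A/∂P_B = 5.
ε = (∂Q_A/∂P_B)(P_B/Q_A) = 5 × (13.3/878.6) ≈ 0.076.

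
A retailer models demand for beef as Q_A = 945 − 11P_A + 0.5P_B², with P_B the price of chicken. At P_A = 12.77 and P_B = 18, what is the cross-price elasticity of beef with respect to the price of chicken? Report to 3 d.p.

At P_A = 12.77 and P_B = 18: Q_A = 966.53.
∂Q_A/∂P_B = 1P_B = 1(18) = 18.0000.
ε = (∂Q_A/∂P_B)(P_B/Q_A) = 18.0000 × (18/966.53) ≈ 0.335.
ε > 0: substitutes.

0.335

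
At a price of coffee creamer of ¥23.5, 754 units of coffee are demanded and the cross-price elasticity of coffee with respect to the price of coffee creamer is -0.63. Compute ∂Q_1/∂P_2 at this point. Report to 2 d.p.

-20.21

ε = (∂Q_1/∂P_2)·(P_2/Q_1) ⇒ ∂Q_1/∂P_2 = ε·Q_1/P_2 = -0.63 × 754/23.5 ≈ -20.21.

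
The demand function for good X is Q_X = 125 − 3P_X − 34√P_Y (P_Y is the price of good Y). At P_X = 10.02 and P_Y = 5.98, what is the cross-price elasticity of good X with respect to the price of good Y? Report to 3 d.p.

At P_X = 10.02 and P_Y = 5.98: Q_X = 11.796.
∂Q_X/∂P_Y = -34/(2√P_Y) = -34/(2√5.98) = -6.9518.
ε = (∂Q_X/∂P_Y)(P_Y/Q_X) = -6.9518 × (5.98/11.796) ≈ -3.524.

-3.524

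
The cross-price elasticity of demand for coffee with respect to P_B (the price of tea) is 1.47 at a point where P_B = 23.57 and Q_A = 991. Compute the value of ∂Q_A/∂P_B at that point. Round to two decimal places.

ε = (∂Q_A/∂P_B)·(P_B/Q_A) ⇒ ∂Q_A/∂P_B = ε·Q_A/P_B = 1.47 × 991/23.57 ≈ 61.81.

61.81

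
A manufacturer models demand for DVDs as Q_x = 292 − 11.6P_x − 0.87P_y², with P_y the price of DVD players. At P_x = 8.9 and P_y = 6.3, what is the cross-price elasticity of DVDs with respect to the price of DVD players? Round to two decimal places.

At P_x = 8.9 and P_y = 6.3: Q_x = 154.230.
∂Q_x/∂P_y = -1.74P_y = -1.74(6.3) = -10.9620.
ε = (∂Q_x/∂P_y)(P_y/Q_x) = -10.9620 × (6.3/154.230) ≈ -0.45.
ε < 0: complements.

-0.45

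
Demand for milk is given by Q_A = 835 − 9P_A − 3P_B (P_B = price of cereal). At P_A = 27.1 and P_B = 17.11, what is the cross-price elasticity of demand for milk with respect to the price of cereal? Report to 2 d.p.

-0.10

At P_A = 27.1 and P_B = 17.11: Q_A = 539.77.
∂Q_A/∂P_B = -3.
ε = (∂Q_A/∂P_B)(P_B/Q_A) = -3 × (17.11/539.77) ≈ -0.10.
Since ε < 0, milk and cereal are complements.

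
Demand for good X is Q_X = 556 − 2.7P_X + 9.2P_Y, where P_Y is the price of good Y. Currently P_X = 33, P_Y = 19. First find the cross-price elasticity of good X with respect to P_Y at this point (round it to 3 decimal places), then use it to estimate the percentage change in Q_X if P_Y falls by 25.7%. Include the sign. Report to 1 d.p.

-7.0%

At P_X = 33, P_Y = 19: Q_X = 641.7.
∂Q_X/∂P_Y = 9.2.
ε = (∂Q_X/∂P_Y)(P_Y/Q_X) = 9.2000 × 19/641.7 ≈ 0.272.
%ΔQ_X ≈ ε × %ΔP_Y = 0.272 × (-25.7%) = -7.0%.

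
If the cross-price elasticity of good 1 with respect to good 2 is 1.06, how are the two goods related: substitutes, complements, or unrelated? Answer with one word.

ε = 1.06 > 0, so a higher price of good 2 raises demand for good 1: substitutes.

substitutes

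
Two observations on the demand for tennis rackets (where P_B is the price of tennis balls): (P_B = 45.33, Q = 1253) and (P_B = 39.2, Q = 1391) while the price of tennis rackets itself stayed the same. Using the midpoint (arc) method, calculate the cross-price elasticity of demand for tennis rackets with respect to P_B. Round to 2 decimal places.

ΔQ_A = 1391 − 1253 = 138; ΔP_B = 39.2 − 45.33 = -6.13.
Midpoints: Q̄_A = 1322.0, P̄_B = 42.27.
ε = (ΔQ_A/Q̄_A)/(ΔP_B/P̄_B) = (138/1322.0)/(-6.13/42.27) ≈ -0.72.

-0.72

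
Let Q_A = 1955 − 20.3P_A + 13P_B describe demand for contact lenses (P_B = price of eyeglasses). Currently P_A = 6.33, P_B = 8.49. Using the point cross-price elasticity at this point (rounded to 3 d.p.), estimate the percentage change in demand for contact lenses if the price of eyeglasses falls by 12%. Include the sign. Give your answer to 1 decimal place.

At P_A = 6.33, P_B = 8.49: Q_A = 1936.871.
∂Q_A/∂P_B = 13.
ε = (∂Q_A/∂P_B)(P_B/Q_A) = 13.0000 × 8.49/1936.871 ≈ 0.057.
%ΔQ_A ≈ ε × %ΔP_B = 0.057 × (-12%) = -0.7%.

-0.7%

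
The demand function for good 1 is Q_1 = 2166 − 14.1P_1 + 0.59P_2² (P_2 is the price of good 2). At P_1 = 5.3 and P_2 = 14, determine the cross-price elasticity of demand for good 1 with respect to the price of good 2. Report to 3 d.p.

At P_1 = 5.3 and P_2 = 14: Q_1 = 2206.91.
∂Q_1/∂P_2 = 1.18P_2 = 1.18(14) = 16.5200.
ε = (∂Q_1/∂P_2)(P_2/Q_1) = 16.5200 × (14/2206.91) ≈ 0.105.

0.105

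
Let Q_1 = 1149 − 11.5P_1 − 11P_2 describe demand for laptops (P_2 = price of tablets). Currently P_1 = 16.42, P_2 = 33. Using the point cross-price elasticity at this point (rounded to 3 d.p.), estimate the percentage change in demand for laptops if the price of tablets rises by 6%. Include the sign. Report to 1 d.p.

At P_1 = 16.42, P_2 = 33: Q_1 = 597.17.
∂Q_1/∂P_2 = -11.
ε = (∂Q_1/∂P_2)(P_2/Q_1) = -11.0000 × 33/597.17 ≈ -0.608.
%ΔQ_1 ≈ ε × %ΔP_2 = -0.608 × (6%) = -3.6%.

-3.6%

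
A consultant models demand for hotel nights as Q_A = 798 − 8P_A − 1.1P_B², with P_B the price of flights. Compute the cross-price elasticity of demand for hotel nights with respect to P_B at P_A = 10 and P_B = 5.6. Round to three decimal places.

-0.101

At P_A = 10 and P_B = 5.6: Q_A = 683.504.
∂Q_A/∂P_B = -2.2P_B = -2.2(5.6) = -12.3200.
ε = (∂Q_A/∂P_B)(P_B/Q_A) = -12.3200 × (5.6/683.504) ≈ -0.101.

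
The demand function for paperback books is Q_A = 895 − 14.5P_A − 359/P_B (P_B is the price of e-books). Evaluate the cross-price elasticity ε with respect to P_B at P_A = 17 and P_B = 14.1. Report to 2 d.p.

At P_A = 17 and P_B = 14.1: Q_A = 623.039.
∂Q_A/∂P_B = 359/P_B² = 1.8057.
ε = (∂Q_A/∂P_B)(P_B/Q_A) = 1.8057 × (14.1/623.039) ≈ 0.04.

0.04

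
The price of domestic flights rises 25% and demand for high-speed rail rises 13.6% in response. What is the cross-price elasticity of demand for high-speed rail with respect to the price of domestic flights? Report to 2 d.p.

0.54

ε = (%ΔQ of high-speed rail) / (%ΔP of domestic flights) = (13.6%) / (25%) ≈ 0.54.
Positive cross-price elasticity: substitutes.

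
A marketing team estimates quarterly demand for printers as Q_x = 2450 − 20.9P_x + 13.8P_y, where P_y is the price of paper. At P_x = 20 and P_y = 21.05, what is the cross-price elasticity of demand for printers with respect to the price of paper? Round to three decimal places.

At P_x = 20 and P_y = 21.05: Q_x = 2322.49.
∂Q_x/∂P_y = 13.8.
ε = (∂Q_x/∂P_y)(P_y/Q_x) = 13.8 × (21.05/2322.49) ≈ 0.125.
Since ε > 0, printers and paper are substitutes.

0.125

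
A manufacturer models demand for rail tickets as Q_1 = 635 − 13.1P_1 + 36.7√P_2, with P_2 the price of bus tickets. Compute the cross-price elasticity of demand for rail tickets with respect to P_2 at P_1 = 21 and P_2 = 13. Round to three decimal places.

0.134

At P_1 = 21 and P_2 = 13: Q_1 = 492.224.
∂Q_1/∂P_2 = 36.7/(2√P_2) = 36.7/(2√13) = 5.0894.
ε = (∂Q_1/∂P_2)(P_2/Q_1) = 5.0894 × (13/492.224) ≈ 0.134.
ε > 0: substitutes.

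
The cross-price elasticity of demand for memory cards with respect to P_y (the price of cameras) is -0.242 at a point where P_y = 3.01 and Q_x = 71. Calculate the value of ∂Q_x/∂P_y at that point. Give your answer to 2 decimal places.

ε = (∂Q_x/∂P_y)·(P_y/Q_x) ⇒ ∂Q_x/∂P_y = ε·Q_x/P_y = -0.242 × 71/3.01 ≈ -5.71.

-5.71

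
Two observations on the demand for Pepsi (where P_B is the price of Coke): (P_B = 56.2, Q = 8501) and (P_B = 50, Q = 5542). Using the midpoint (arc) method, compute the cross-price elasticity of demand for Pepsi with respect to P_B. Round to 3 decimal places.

ΔQ_A = 5542 − 8501 = -2959; ΔP_B = 50 − 56.2 = -6.2.
Midpoints: Q̄_A = 7021.5, P̄_B = 53.10.
ε = (ΔQ_A/Q̄_A)/(ΔP_B/P̄_B) = (-2959/7021.5)/(-6.2/53.10) ≈ 3.609.

3.609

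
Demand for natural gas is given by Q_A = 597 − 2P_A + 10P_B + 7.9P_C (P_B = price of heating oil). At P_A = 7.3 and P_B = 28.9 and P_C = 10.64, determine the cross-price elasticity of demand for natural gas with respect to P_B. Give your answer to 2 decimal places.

0.30

At P_A = 7.3 and P_B = 28.9 and P_C = 10.64: Q_A = 955.456.
∂Q_A/∂P_B = 10.
ε = (∂Q_A/∂P_B)(P_B/Q_A) = 10 × (28.9/955.456) ≈ 0.30.
Since ε > 0, natural gas and heating oil are substitutes.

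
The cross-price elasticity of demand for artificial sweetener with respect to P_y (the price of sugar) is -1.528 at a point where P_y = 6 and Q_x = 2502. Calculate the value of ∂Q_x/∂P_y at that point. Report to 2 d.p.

ε = (∂Q_x/∂P_y)·(P_y/Q_x) ⇒ ∂Q_x/∂P_y = ε·Q_x/P_y = -1.528 × 2502/6 ≈ -637.18.

-637.18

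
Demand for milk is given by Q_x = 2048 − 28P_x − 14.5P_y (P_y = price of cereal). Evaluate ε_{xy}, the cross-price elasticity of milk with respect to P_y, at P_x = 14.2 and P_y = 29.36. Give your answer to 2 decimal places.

At P_x = 14.2 and P_y = 29.36: Q_x = 1224.68.
∂Q_x/∂P_y = -14.5.
ε = (∂Q_x/∂P_y)(P_y/Q_x) = -14.5 × (29.36/1224.68) ≈ -0.35.

-0.35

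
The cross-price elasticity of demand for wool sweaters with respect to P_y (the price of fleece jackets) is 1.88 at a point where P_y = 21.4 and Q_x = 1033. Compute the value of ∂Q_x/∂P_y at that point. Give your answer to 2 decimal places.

ε = (∂Q_x/∂P_y)·(P_y/Q_x) ⇒ ∂Q_x/∂P_y = ε·Q_x/P_y = 1.88 × 1033/21.4 ≈ 90.75.

90.75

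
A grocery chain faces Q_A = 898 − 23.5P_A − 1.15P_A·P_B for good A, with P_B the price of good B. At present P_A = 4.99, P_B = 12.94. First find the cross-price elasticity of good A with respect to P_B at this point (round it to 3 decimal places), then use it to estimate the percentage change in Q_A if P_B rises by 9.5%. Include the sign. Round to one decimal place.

At P_A = 4.99, P_B = 12.94: Q_A = 706.479.
∂Q_A/∂P_B = -1.15P_A = -5.7385.
ε = (∂Q_A/∂P_B)(P_B/Q_A) = -5.7385 × 12.94/706.479 ≈ -0.105.
%ΔQ_A ≈ ε × %ΔP_B = -0.105 × (9.5%) = -1.0%.

-1.0%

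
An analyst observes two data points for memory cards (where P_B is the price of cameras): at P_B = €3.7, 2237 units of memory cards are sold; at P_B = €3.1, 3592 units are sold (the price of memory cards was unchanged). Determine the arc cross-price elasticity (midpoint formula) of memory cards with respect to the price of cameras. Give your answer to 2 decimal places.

-2.63

ΔQ_A = 3592 − 2237 = 1355; ΔP_B = 3.1 − 3.7 = -0.6.
Midpoints: Q̄_A = 2914.5, P̄_B = 3.40.
ε = (ΔQ_A/Q̄_A)/(ΔP_B/P̄_B) = (1355/2914.5)/(-0.6/3.40) ≈ -2.63.
ε < 0: memory cards and cameras are complements.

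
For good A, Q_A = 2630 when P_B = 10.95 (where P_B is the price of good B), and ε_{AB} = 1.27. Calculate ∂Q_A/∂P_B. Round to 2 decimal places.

305.03

ε = (∂Q_A/∂P_B)·(P_B/Q_A) ⇒ ∂Q_A/∂P_B = ε·Q_A/P_B = 1.27 × 2630/10.95 ≈ 305.03.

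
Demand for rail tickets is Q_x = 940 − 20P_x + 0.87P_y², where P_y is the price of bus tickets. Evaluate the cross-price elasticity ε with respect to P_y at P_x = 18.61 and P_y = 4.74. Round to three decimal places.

At P_x = 18.61 and P_y = 4.74: Q_x = 587.347.
∂Q_x/∂P_y = 1.74P_y = 1.74(4.74) = 8.2476.
ε = (∂Q_x/∂P_y)(P_y/Q_x) = 8.2476 × (4.74/587.347) ≈ 0.067.

0.067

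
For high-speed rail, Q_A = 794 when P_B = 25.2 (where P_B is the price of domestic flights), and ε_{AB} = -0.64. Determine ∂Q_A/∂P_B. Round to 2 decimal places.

-20.17

ε = (∂Q_A/∂P_B)·(P_B/Q_A) ⇒ ∂Q_A/∂P_B = ε·Q_A/P_B = -0.64 × 794/25.2 ≈ -20.17.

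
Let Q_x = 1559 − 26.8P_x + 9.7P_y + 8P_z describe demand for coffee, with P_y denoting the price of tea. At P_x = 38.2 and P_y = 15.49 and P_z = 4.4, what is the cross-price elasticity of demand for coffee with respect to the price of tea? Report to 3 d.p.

At P_x = 38.2 and P_y = 15.49 and P_z = 4.4: Q_x = 720.693.
∂Q_x/∂P_y = 9.7.
ε = (∂Q_x/∂P_y)(P_y/Q_x) = 9.7 × (15.49/720.693) ≈ 0.208.

0.208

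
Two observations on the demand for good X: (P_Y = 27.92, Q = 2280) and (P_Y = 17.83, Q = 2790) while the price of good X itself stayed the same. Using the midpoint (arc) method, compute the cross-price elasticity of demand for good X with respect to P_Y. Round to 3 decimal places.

ΔQ_X = 2790 − 2280 = 510; ΔP_Y = 17.83 − 27.92 = -10.09.
Midpoints: Q̄_X = 2535.0, P̄_Y = 22.88.
ε = (ΔQ_X/Q̄_X)/(ΔP_Y/P̄_Y) = (510/2535.0)/(-10.09/22.88) ≈ -0.456.

-0.456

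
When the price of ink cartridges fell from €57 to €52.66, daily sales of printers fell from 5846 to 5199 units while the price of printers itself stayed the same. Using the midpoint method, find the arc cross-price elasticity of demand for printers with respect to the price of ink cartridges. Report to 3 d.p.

1.480

ΔQ_A = 5199 − 5846 = -647; ΔP_B = 52.66 − 57 = -4.34.
Midpoints: Q̄_A = 5522.5, P̄_B = 54.83.
ε = (ΔQ_A/Q̄_A)/(ΔP_B/P̄_B) = (-647/5522.5)/(-4.34/54.83) ≈ 1.480.
ε > 0: printers and ink cartridges are substitutes.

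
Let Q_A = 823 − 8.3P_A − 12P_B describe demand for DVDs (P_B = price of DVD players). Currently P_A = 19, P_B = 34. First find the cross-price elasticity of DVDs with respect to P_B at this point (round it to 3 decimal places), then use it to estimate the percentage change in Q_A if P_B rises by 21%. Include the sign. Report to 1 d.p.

At P_A = 19, P_B = 34: Q_A = 257.3.
∂Q_A/∂P_B = -12.
ε = (∂Q_A/∂P_B)(P_B/Q_A) = -12.0000 × 34/257.3 ≈ -1.586.
%ΔQ_A ≈ ε × %ΔP_B = -1.586 × (21%) = -33.3%.

-33.3%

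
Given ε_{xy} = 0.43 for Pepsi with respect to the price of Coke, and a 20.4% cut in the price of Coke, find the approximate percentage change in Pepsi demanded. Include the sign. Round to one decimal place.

-8.8%

%ΔQ ≈ ε × %ΔP of Coke = 0.43 × (-20.4%) = -8.8%.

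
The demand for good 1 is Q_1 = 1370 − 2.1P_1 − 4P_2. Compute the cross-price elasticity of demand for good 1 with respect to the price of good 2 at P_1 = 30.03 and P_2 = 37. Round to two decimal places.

At P_1 = 30.03 and P_2 = 37: Q_1 = 1158.937.
∂Q_1/∂P_2 = -4.
ε = (∂Q_1/∂P_2)(P_2/Q_1) = -4 × (37/1158.937) ≈ -0.13.

-0.13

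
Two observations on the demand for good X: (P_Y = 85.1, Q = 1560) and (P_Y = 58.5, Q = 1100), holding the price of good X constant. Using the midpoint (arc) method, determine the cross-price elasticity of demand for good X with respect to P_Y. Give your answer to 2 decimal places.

ΔQ_X = 1100 − 1560 = -460; ΔP_Y = 58.5 − 85.1 = -26.6.
Midpoints: Q̄_X = 1330.0, P̄_Y = 71.80.
ε = (ΔQ_X/Q̄_X)/(ΔP_Y/P̄_Y) = (-460/1330.0)/(-26.6/71.80) ≈ 0.93.

0.93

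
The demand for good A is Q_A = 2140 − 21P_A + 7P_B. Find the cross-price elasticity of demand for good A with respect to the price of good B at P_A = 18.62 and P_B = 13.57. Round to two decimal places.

At P_A = 18.62 and P_B = 13.57: Q_A = 1843.97.
∂Q_A/∂P_B = 7.
ε = (∂Q_A/∂P_B)(P_B/Q_A) = 7 × (13.57/1843.97) ≈ 0.05.
Since ε > 0, good A and good B are substitutes.

0.05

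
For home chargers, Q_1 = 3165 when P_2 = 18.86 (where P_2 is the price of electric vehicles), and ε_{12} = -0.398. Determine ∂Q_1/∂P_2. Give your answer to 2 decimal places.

-66.79

ε = (∂Q_1/∂P_2)·(P_2/Q_1) ⇒ ∂Q_1/∂P_2 = ε·Q_1/P_2 = -0.398 × 3165/18.86 ≈ -66.79.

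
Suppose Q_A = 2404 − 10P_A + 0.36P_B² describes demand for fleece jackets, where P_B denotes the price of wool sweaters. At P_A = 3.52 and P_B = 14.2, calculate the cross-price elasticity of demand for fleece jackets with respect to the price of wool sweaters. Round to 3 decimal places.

At P_A = 3.52 and P_B = 14.2: Q_A = 2441.390.
∂Q_A/∂P_B = 0.72P_B = 0.72(14.2) = 10.2240.
ε = (∂Q_A/∂P_B)(P_B/Q_A) = 10.2240 × (14.2/2441.390) ≈ 0.059.

0.059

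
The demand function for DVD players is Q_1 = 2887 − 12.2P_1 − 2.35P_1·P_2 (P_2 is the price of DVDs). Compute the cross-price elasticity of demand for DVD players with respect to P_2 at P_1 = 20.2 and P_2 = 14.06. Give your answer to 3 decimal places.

-0.338

At P_1 = 20.2 and P_2 = 14.06: Q_1 = 1973.132.
∂Q_1/∂P_2 = -2.35P_1 = -2.35(20.2) = -47.4700.
ε = (∂Q_1/∂P_2)(P_2/Q_1) = -47.4700 × (14.06/1973.132) ≈ -0.338.
ε < 0: complements.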